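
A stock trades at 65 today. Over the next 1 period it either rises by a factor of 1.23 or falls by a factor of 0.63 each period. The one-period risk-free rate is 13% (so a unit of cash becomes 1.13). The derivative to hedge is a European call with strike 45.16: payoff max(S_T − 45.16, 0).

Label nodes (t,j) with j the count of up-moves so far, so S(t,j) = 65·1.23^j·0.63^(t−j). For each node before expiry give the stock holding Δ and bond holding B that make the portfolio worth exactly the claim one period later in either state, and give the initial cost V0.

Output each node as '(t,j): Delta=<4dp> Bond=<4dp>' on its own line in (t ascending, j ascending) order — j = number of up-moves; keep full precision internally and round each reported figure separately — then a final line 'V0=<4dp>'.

(0,0): Delta=0.8921 Bond=-32.3270
V0=25.6563

Since d<R<u, set p* = (R−d)/(u−d) = 0.8333; price each node as the discounted p*-expectation of its children.
At expiry t=1: V(1,0)=0.0000, V(1,1)=34.7900
(0,0): S=65.0000. Δ = (V_up−V_dn)/(S_up−S_dn) = (34.7900−0.0000)/(79.9500−40.9500) = 0.8921. V = [p*·34.7900 + (1−p*)·0.0000]/1.13 = 25.6563. B = V − Δ·S = -32.3270.
The time-0 hedge costs 25.6563, which is the no-arbitrage price.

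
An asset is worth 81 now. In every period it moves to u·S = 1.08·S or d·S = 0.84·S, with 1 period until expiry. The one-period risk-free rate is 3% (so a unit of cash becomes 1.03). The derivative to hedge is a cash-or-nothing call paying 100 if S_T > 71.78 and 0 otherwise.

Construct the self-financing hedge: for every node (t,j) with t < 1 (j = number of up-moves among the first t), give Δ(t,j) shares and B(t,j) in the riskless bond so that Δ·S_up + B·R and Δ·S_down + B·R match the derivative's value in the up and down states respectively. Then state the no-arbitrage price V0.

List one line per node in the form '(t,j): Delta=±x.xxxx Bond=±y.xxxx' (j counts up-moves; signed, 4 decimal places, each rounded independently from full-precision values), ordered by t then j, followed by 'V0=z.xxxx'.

(0,0): Delta=5.1440 Bond=-339.8058
V0=76.8608

Since d<R<u, set p* = (R−d)/(u−d) = 0.7917; price each node as the discounted p*-expectation of its children.
Terminal values V(1,·): V(1,0)=0.0000, V(1,1)=100.0000
(0,0): S=81.0000. Δ = (V_up−V_dn)/(S_up−S_dn) = (100.0000−0.0000)/(87.4800−68.0400) = 5.1440. V = [p*·100.0000 + (1−p*)·0.0000]/1.03 = 76.8608. B = V − Δ·S = -339.8058.
Each (Δ,B) replicates both successor values, so the strategy is self-financing and V0 is arbitrage-free.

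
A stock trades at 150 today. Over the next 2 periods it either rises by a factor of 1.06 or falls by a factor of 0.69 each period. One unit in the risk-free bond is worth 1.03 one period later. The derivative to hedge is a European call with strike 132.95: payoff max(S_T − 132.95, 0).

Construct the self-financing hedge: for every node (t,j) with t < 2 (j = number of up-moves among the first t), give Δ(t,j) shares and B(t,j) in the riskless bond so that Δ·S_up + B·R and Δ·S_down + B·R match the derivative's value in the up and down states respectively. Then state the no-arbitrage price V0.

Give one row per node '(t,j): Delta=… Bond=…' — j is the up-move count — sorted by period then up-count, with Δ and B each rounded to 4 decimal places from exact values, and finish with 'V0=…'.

(0,0): Delta=0.5721 Bond=-57.4881
(1,0): Delta=0.0000 Bond=0.0000
(1,1): Delta=0.6050 Bond=-64.4374
V0=28.3275

No-arbitrage ⇒ martingale measure with p* = (R−d)/(u−d) = 0.9189.
Terminal payoffs: V(2,0)=0.0000, V(2,1)=0.0000, V(2,2)=35.5900
  t=1,j=0: stock 103.5000 → up 109.7100 (V=0.0000), down 71.4150 (V=0.0000). Price 0.0000; hedge Δ=0.0000, bond B=0.0000.
  t=1,j=1: stock 159.0000 → up 168.5400 (V=35.5900), down 109.7100 (V=0.0000). Price 31.7518; hedge Δ=0.6050, bond B=-64.4374.
  t=0,j=0: stock 150.0000 → up 159.0000 (V=31.7518), down 103.5000 (V=0.0000). Price 28.3275; hedge Δ=0.5721, bond B=-57.4881.
Check: Δ(0,0)·S0 + B(0,0) = 28.3275 = V0.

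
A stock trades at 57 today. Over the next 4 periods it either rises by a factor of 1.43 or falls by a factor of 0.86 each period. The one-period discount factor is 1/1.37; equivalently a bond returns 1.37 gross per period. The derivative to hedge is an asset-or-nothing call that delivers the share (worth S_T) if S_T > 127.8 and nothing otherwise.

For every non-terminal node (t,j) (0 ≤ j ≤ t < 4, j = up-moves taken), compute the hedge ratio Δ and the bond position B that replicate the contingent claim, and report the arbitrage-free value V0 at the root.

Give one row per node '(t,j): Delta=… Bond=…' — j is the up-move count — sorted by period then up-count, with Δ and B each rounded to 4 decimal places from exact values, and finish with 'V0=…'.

(0,0): Delta=1.2483 Bond=-15.5207
(1,0): Delta=2.1882 Bond=-67.3339
(1,1): Delta=1.1819 Bond=-15.8433
(2,0): Delta=0.0000 Bond=0.0000
(2,1): Delta=2.3430 Bond=-103.1001
(2,2): Delta=1.0997 Bond=-12.1294
(3,0): Delta=0.0000 Bond=0.0000
(3,1): Delta=0.0000 Bond=0.0000
(3,2): Delta=2.5088 Bond=-157.8645
(3,3): Delta=1.0000 Bond=0.0000
V0=55.6350

Risk-neutral probability p* = (R−d)/(u−d) = (1.37−0.86)/(1.43−0.86) = 0.8947.
Terminal payoffs: V(4,0)=0.0000, V(4,1)=0.0000, V(4,2)=0.0000, V(4,3)=143.3446, V(4,4)=238.3521
  t=3,j=0: stock 36.2552 → up 51.8449 (V=0.0000), down 31.1795 (V=0.0000). Price 0.0000; hedge Δ=0.0000, bond B=0.0000.
  t=3,j=1: stock 60.2848 → up 86.2073 (V=0.0000), down 51.8449 (V=0.0000). Price 0.0000; hedge Δ=0.0000, bond B=0.0000.
  t=3,j=2: stock 100.2410 → up 143.3446 (V=143.3446), down 86.2073 (V=0.0000). Price 93.6173; hedge Δ=2.5088, bond B=-157.8645.
  t=3,j=3: stock 166.6798 → up 238.3521 (V=238.3521), down 143.3446 (V=143.3446). Price 166.6798; hedge Δ=1.0000, bond B=0.0000.
  t=2,j=0: stock 42.1572 → up 60.2848 (V=0.0000), down 36.2552 (V=0.0000). Price 0.0000; hedge Δ=0.0000, bond B=0.0000.
  t=2,j=1: stock 70.0986 → up 100.2410 (V=93.6173), down 60.2848 (V=0.0000). Price 61.1408; hedge Δ=2.3430, bond B=-103.1001.
  t=2,j=2: stock 116.5593 → up 166.6798 (V=166.6798), down 100.2410 (V=93.6173). Price 116.0504; hedge Δ=1.0997, bond B=-12.1294.
  t=1,j=0: stock 49.0200 → up 70.0986 (V=61.1408), down 42.1572 (V=0.0000). Price 39.9306; hedge Δ=2.1882, bond B=-67.3339.
  t=1,j=1: stock 81.5100 → up 116.5593 (V=116.0504), down 70.0986 (V=61.1408). Price 80.4894; hedge Δ=1.1819, bond B=-15.8433.
  t=0,j=0: stock 57.0000 → up 81.5100 (V=80.4894), down 49.0200 (V=39.9306). Price 55.6350; hedge Δ=1.2483, bond B=-15.5207.
Check: Δ(0,0)·S0 + B(0,0) = 55.6350 = V0.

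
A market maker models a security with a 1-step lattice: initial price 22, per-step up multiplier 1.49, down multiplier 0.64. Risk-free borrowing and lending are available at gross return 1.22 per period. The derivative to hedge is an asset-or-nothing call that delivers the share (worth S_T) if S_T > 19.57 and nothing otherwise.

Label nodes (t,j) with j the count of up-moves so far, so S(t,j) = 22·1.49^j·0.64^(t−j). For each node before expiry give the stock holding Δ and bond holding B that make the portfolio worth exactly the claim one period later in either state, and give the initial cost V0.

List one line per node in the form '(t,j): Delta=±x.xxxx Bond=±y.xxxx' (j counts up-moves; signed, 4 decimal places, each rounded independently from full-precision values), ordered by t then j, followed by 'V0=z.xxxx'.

Risk-neutral probability p* = (R−d)/(u−d) = (1.22−0.64)/(1.49−0.64) = 0.6824.
Terminal values V(1,·): V(1,0)=0.0000, V(1,1)=32.7800
  t=0,j=0: stock 22.0000 → up 32.7800 (V=32.7800), down 14.0800 (V=0.0000). Price 18.3340; hedge Δ=1.7529, bond B=-20.2307.
Root portfolio cost Δ·22+B reproduces V0=18.3340.

(0,0): Delta=1.7529 Bond=-20.2307
V0=18.3340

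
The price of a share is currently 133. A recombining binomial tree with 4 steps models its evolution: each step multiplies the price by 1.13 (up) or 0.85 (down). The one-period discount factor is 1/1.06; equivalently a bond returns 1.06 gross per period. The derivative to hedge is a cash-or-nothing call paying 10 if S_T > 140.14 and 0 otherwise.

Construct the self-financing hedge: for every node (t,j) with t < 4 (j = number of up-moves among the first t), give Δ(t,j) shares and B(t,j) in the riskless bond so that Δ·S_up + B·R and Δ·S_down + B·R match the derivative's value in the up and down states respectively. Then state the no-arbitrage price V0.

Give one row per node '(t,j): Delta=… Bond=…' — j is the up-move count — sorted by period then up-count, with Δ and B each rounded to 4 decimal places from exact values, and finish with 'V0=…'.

Risk-neutral probability p* = (R−d)/(u−d) = (1.06−0.85)/(1.13−0.85) = 0.7500.
At expiry t=4: V(4,0)=0.0000, V(4,1)=0.0000, V(4,2)=0.0000, V(4,3)=10.0000, V(4,4)=10.0000
Node (3,0) S=81.6786: V=(p*·0.0000+(1−p*)·0.0000)/1.06=0.0000; Δ=(0.0000−0.0000)/(92.2968−69.4268)=0.0000; B=V−Δ·S=0.0000
Node (3,1) S=108.5845: V=(p*·0.0000+(1−p*)·0.0000)/1.06=0.0000; Δ=(0.0000−0.0000)/(122.7005−92.2968)=0.0000; B=V−Δ·S=0.0000
Node (3,2) S=144.3535: V=(p*·10.0000+(1−p*)·0.0000)/1.06=7.0755; Δ=(10.0000−0.0000)/(163.1195−122.7005)=0.2474; B=V−Δ·S=-28.6388
Node (3,3) S=191.9053: V=(p*·10.0000+(1−p*)·10.0000)/1.06=9.4340; Δ=(10.0000−10.0000)/(216.8530−163.1195)=0.0000; B=V−Δ·S=9.4340
Node (2,0) S=96.0925: V=(p*·0.0000+(1−p*)·0.0000)/1.06=0.0000; Δ=(0.0000−0.0000)/(108.5845−81.6786)=0.0000; B=V−Δ·S=0.0000
Node (2,1) S=127.7465: V=(p*·7.0755+(1−p*)·0.0000)/1.06=5.0062; Δ=(7.0755−0.0000)/(144.3535−108.5845)=0.1978; B=V−Δ·S=-20.2633
Node (2,2) S=169.8277: V=(p*·9.4340+(1−p*)·7.0755)/1.06=8.3437; Δ=(9.4340−7.0755)/(191.9053−144.3535)=0.0496; B=V−Δ·S=-0.0795
Node (1,0) S=113.0500: V=(p*·5.0062+(1−p*)·0.0000)/1.06=3.5421; Δ=(5.0062−0.0000)/(127.7465−96.0925)=0.1582; B=V−Δ·S=-14.3372
Node (1,1) S=150.2900: V=(p*·8.3437+(1−p*)·5.0062)/1.06=7.0843; Δ=(8.3437−5.0062)/(169.8277−127.7465)=0.0793; B=V−Δ·S=-4.8353
Node (0,0) S=133.0000: V=(p*·7.0843+(1−p*)·3.5421)/1.06=5.8479; Δ=(7.0843−3.5421)/(150.2900−113.0500)=0.0951; B=V−Δ·S=-6.8026
Each (Δ,B) replicates both successor values, so the strategy is self-financing and V0 is arbitrage-free.

(0,0): Delta=0.0951 Bond=-6.8026
(1,0): Delta=0.1582 Bond=-14.3372
(1,1): Delta=0.0793 Bond=-4.8353
(2,0): Delta=0.0000 Bond=0.0000
(2,1): Delta=0.1978 Bond=-20.2633
(2,2): Delta=0.0496 Bond=-0.0795
(3,0): Delta=0.0000 Bond=0.0000
(3,1): Delta=0.0000 Bond=0.0000
(3,2): Delta=0.2474 Bond=-28.6388
(3,3): Delta=0.0000 Bond=9.4340
V0=5.8479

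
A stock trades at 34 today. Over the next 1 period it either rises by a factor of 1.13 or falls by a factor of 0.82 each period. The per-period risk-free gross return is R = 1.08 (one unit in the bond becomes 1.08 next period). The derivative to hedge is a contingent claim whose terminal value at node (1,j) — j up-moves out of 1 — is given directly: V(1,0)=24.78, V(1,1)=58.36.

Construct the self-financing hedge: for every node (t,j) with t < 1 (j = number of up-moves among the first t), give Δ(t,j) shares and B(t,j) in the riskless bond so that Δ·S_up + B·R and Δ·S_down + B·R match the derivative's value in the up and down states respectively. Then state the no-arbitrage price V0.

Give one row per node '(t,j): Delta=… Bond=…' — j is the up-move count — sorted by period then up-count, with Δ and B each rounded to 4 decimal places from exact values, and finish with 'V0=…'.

The replicating-portfolio and risk-neutral prices coincide; use p* = (1.08−0.82)/(1.13−0.82) = 0.8387 for the latter.
At expiry t=1: V(1,0)=24.7800, V(1,1)=58.3600
(0,0): S=34.0000. Δ = (V_up−V_dn)/(S_up−S_dn) = (58.3600−24.7800)/(38.4200−27.8800) = 3.1860. V = [p*·58.3600 + (1−p*)·24.7800]/1.08 = 49.0221. B = V − Δ·S = -59.3005.
Each (Δ,B) replicates both successor values, so the strategy is self-financing and V0 is arbitrage-free.

(0,0): Delta=3.1860 Bond=-59.3005
V0=49.0221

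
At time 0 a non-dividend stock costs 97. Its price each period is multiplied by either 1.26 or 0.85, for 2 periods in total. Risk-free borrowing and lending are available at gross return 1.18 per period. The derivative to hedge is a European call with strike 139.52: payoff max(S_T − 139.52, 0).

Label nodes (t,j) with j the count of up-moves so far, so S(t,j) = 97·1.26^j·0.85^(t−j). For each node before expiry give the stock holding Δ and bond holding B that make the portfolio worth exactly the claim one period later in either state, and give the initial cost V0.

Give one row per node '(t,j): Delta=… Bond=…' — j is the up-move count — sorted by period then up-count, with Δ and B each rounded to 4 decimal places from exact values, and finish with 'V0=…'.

(0,0): Delta=0.2483 Bond=-17.3495
(1,0): Delta=0.0000 Bond=0.0000
(1,1): Delta=0.2889 Bond=-25.4353
V0=6.7357

Risk-neutral probability p* = (R−d)/(u−d) = (1.18−0.85)/(1.26−0.85) = 0.8049.
Payoff layer (t=2): V(2,0)=0.0000, V(2,1)=0.0000, V(2,2)=14.4772
Node (1,0) S=82.4500: V=(p*·0.0000+(1−p*)·0.0000)/1.18=0.0000; Δ=(0.0000−0.0000)/(103.8870−70.0825)=0.0000; B=V−Δ·S=0.0000
Node (1,1) S=122.2200: V=(p*·14.4772+(1−p*)·0.0000)/1.18=9.8749; Δ=(14.4772−0.0000)/(153.9972−103.8870)=0.2889; B=V−Δ·S=-25.4353
Node (0,0) S=97.0000: V=(p*·9.8749+(1−p*)·0.0000)/1.18=6.7357; Δ=(9.8749−0.0000)/(122.2200−82.4500)=0.2483; B=V−Δ·S=-17.3495
Each (Δ,B) replicates both successor values, so the strategy is self-financing and V0 is arbitrage-free.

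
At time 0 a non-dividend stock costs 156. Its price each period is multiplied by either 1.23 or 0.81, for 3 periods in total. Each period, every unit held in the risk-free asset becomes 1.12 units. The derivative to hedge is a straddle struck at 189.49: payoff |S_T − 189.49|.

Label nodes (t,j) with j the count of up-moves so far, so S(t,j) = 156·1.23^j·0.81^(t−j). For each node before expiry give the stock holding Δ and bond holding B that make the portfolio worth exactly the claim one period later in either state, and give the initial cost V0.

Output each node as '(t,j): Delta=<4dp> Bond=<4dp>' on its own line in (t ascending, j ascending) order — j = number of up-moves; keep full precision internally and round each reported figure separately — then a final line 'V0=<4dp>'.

No-arbitrage ⇒ martingale measure with p* = (R−d)/(u−d) = 0.7381.
At expiry t=3: V(3,0)=106.5852, V(3,1)=63.5975, V(3,2)=1.6800, V(3,3)=100.8053
  t=2,j=0: stock 102.3516 → up 125.8925 (V=63.5975), down 82.9048 (V=106.5852). Price 66.8359; hedge Δ=-1.0000, bond B=169.1875.
  t=2,j=1: stock 155.4228 → up 191.1700 (V=1.6800), down 125.8925 (V=63.5975). Price 15.9790; hedge Δ=-0.9485, bond B=163.4016.
  t=2,j=2: stock 236.0124 → up 290.2953 (V=100.8053), down 191.1700 (V=1.6800). Price 66.8249; hedge Δ=1.0000, bond B=-169.1875.
  t=1,j=0: stock 126.3600 → up 155.4228 (V=15.9790), down 102.3516 (V=66.8359). Price 26.1596; hedge Δ=-0.9583, bond B=147.2473.
  t=1,j=1: stock 191.8800 → up 236.0124 (V=66.8249), down 155.4228 (V=15.9790). Price 47.7751; hedge Δ=0.6309, bond B=-73.2864.
  t=0,j=0: stock 156.0000 → up 191.8800 (V=47.7751), down 126.3600 (V=26.1596). Price 37.6017; hedge Δ=0.3299, bond B=-13.8639.
The time-0 hedge costs 37.6017, which is the no-arbitrage price.

(0,0): Delta=0.3299 Bond=-13.8639
(1,0): Delta=-0.9583 Bond=147.2473
(1,1): Delta=0.6309 Bond=-73.2864
(2,0): Delta=-1.0000 Bond=169.1875
(2,1): Delta=-0.9485 Bond=163.4016
(2,2): Delta=1.0000 Bond=-169.1875
V0=37.6017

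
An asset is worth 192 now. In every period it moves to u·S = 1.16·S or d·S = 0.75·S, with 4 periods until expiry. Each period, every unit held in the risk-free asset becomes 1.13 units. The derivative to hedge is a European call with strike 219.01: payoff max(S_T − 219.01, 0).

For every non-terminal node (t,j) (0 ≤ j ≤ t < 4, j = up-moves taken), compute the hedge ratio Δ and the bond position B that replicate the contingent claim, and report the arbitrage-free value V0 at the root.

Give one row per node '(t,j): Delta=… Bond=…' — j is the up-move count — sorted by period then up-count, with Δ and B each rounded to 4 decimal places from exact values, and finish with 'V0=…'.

No-arbitrage ⇒ martingale measure with p* = (R−d)/(u−d) = 0.9268.
At expiry t=4: V(4,0)=0.0000, V(4,1)=0.0000, V(4,2)=0.0000, V(4,3)=5.7590, V(4,4)=128.6328
Node (3,0) S=81.0000: V=(p*·0.0000+(1−p*)·0.0000)/1.13=0.0000; Δ=(0.0000−0.0000)/(93.9600−60.7500)=0.0000; B=V−Δ·S=0.0000
Node (3,1) S=125.2800: V=(p*·0.0000+(1−p*)·0.0000)/1.13=0.0000; Δ=(0.0000−0.0000)/(145.3248−93.9600)=0.0000; B=V−Δ·S=0.0000
Node (3,2) S=193.7664: V=(p*·5.7590+(1−p*)·0.0000)/1.13=4.7236; Δ=(5.7590−0.0000)/(224.7690−145.3248)=0.0725; B=V−Δ·S=-9.3228
Node (3,3) S=299.6920: V=(p*·128.6328+(1−p*)·5.7590)/1.13=105.8779; Δ=(128.6328−5.7590)/(347.6428−224.7690)=1.0000; B=V−Δ·S=-193.8142
Node (2,0) S=108.0000: V=(p*·0.0000+(1−p*)·0.0000)/1.13=0.0000; Δ=(0.0000−0.0000)/(125.2800−81.0000)=0.0000; B=V−Δ·S=0.0000
Node (2,1) S=167.0400: V=(p*·4.7236+(1−p*)·0.0000)/1.13=3.8743; Δ=(4.7236−0.0000)/(193.7664−125.2800)=0.0690; B=V−Δ·S=-7.6466
Node (2,2) S=258.3552: V=(p*·105.8779+(1−p*)·4.7236)/1.13=87.1472; Δ=(105.8779−4.7236)/(299.6920−193.7664)=0.9550; B=V−Δ·S=-159.5706
Node (1,0) S=144.0000: V=(p*·3.8743+(1−p*)·0.0000)/1.13=3.1777; Δ=(3.8743−0.0000)/(167.0400−108.0000)=0.0656; B=V−Δ·S=-6.2718
Node (1,1) S=222.7200: V=(p*·87.1472+(1−p*)·3.8743)/1.13=71.7293; Δ=(87.1472−3.8743)/(258.3552−167.0400)=0.9119; B=V−Δ·S=-131.3754
Node (0,0) S=192.0000: V=(p*·71.7293+(1−p*)·3.1777)/1.13=59.0383; Δ=(71.7293−3.1777)/(222.7200−144.0000)=0.8708; B=V−Δ·S=-108.1606
The time-0 hedge costs 59.0383, which is the no-arbitrage price.

(0,0): Delta=0.8708 Bond=-108.1606
(1,0): Delta=0.0656 Bond=-6.2718
(1,1): Delta=0.9119 Bond=-131.3754
(2,0): Delta=0.0000 Bond=0.0000
(2,1): Delta=0.0690 Bond=-7.6466
(2,2): Delta=0.9550 Bond=-159.5706
(3,0): Delta=0.0000 Bond=0.0000
(3,1): Delta=0.0000 Bond=0.0000
(3,2): Delta=0.0725 Bond=-9.3228
(3,3): Delta=1.0000 Bond=-193.8142
V0=59.0383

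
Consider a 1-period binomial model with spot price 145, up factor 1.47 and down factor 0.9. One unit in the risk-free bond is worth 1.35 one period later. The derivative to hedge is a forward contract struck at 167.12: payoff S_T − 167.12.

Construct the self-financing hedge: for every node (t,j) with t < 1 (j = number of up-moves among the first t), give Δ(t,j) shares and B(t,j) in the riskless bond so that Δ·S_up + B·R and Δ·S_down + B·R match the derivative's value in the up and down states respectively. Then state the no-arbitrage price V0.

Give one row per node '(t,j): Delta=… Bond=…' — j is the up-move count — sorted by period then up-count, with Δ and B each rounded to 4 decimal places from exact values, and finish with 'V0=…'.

Since d<R<u, set p* = (R−d)/(u−d) = 0.7895; price each node as the discounted p*-expectation of its children.
At expiry t=1: V(1,0)=-36.6200, V(1,1)=46.0300
(0,0): S=145.0000. Δ = (V_up−V_dn)/(S_up−S_dn) = (46.0300−-36.6200)/(213.1500−130.5000) = 1.0000. V = [p*·46.0300 + (1−p*)·-36.6200]/1.35 = 21.2074. B = V − Δ·S = -123.7926.
Root portfolio cost Δ·145+B reproduces V0=21.2074.

(0,0): Delta=1.0000 Bond=-123.7926
V0=21.2074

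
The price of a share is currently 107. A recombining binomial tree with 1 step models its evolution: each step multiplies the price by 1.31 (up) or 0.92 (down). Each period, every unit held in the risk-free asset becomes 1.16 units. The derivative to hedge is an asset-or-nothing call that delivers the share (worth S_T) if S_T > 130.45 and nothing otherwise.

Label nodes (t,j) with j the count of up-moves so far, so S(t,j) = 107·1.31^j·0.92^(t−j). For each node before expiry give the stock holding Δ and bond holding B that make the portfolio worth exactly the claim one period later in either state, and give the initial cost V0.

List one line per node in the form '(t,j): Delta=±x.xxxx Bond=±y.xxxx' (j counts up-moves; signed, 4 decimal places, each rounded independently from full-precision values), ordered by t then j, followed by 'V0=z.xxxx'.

The replicating-portfolio and risk-neutral prices coincide; use p* = (1.16−0.92)/(1.31−0.92) = 0.6154 for the latter.
Payoff layer (t=1): V(1,0)=0.0000, V(1,1)=140.1700
  t=0,j=0: stock 107.0000 → up 140.1700 (V=140.1700), down 98.4400 (V=0.0000). Price 74.3607; hedge Δ=3.3590, bond B=-285.0495.
Check: Δ(0,0)·S0 + B(0,0) = 74.3607 = V0.

(0,0): Delta=3.3590 Bond=-285.0495
V0=74.3607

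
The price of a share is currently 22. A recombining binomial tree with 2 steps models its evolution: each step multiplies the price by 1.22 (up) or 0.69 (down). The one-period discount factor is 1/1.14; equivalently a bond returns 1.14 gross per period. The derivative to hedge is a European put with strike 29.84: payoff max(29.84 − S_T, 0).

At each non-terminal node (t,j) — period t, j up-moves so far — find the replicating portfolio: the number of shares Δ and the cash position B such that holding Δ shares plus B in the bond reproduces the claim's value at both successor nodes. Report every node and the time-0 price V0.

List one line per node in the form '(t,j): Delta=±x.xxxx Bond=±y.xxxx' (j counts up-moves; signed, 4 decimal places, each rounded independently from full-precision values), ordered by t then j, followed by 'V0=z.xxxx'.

The replicating-portfolio and risk-neutral prices coincide; use p* = (1.14−0.69)/(1.22−0.69) = 0.8491 for the latter.
Terminal values V(2,·): V(2,0)=19.3658, V(2,1)=11.3204, V(2,2)=0.0000
  t=1,j=0: stock 15.1800 → up 18.5196 (V=11.3204), down 10.4742 (V=19.3658). Price 10.9954; hedge Δ=-1.0000, bond B=26.1754.
  t=1,j=1: stock 26.8400 → up 32.7448 (V=0.0000), down 18.5196 (V=11.3204). Price 1.4989; hedge Δ=-0.7958, bond B=22.8581.
  t=0,j=0: stock 22.0000 → up 26.8400 (V=1.4989), down 15.1800 (V=10.9954). Price 2.5722; hedge Δ=-0.8145, bond B=20.4902.
Check: Δ(0,0)·S0 + B(0,0) = 2.5722 = V0.

(0,0): Delta=-0.8145 Bond=20.4902
(1,0): Delta=-1.0000 Bond=26.1754
(1,1): Delta=-0.7958 Bond=22.8581
V0=2.5722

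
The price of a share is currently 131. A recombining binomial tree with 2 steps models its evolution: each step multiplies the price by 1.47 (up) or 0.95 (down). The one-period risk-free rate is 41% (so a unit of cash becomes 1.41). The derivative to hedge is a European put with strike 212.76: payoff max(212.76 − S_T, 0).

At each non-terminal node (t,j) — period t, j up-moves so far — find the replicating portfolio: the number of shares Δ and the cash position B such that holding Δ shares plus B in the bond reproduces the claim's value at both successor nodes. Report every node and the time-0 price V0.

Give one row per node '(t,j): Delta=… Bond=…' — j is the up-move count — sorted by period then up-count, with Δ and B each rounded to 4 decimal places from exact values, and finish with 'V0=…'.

(0,0): Delta=-0.3524 Bond=49.8554
(1,0): Delta=-1.0000 Bond=150.8936
(1,1): Delta=-0.2978 Bond=59.7834
V0=3.6949

Under the risk-neutral measure, an up-move has probability p* = (R−d)/(u−d) = 0.8846 and values discount at R = 1.41.
Payoff layer (t=2): V(2,0)=94.5325, V(2,1)=29.8185, V(2,2)=0.0000
  t=1,j=0: stock 124.4500 → up 182.9415 (V=29.8185), down 118.2275 (V=94.5325). Price 26.4436; hedge Δ=-1.0000, bond B=150.8936.
  t=1,j=1: stock 192.5700 → up 283.0779 (V=0.0000), down 182.9415 (V=29.8185). Price 2.4401; hedge Δ=-0.2978, bond B=59.7834.
  t=0,j=0: stock 131.0000 → up 192.5700 (V=2.4401), down 124.4500 (V=26.4436). Price 3.6949; hedge Δ=-0.3524, bond B=49.8554.
Self-financing check: at every node Δ·S+B equals the discounted successor values.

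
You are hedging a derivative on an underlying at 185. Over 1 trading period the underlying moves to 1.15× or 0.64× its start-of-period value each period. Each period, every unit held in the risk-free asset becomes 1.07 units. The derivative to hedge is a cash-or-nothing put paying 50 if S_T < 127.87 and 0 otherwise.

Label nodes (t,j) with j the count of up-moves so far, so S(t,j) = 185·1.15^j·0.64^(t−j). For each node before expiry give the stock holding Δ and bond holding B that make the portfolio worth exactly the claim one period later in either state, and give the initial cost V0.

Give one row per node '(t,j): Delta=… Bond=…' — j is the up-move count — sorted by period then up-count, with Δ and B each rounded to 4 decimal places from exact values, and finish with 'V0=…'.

(0,0): Delta=-0.5299 Bond=105.3693
V0=7.3300

Since d<R<u, set p* = (R−d)/(u−d) = 0.8431; price each node as the discounted p*-expectation of its children.
Payoff layer (t=1): V(1,0)=50.0000, V(1,1)=0.0000
Node (0,0) S=185.0000: V=(p*·0.0000+(1−p*)·50.0000)/1.07=7.3300; Δ=(0.0000−50.0000)/(212.7500−118.4000)=-0.5299; B=V−Δ·S=105.3693
The time-0 hedge costs 7.3300, which is the no-arbitrage price.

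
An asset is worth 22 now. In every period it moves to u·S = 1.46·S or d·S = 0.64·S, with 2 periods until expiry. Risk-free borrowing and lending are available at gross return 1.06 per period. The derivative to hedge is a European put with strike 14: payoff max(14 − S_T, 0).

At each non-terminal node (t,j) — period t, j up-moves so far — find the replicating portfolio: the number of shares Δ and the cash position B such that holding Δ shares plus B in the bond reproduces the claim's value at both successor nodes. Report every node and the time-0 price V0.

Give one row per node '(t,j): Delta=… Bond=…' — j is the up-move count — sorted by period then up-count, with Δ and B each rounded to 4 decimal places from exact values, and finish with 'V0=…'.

The replicating-portfolio and risk-neutral prices coincide; use p* = (1.06−0.64)/(1.46−0.64) = 0.5122 for the latter.
At expiry t=2: V(2,0)=4.9888, V(2,1)=0.0000, V(2,2)=0.0000
  t=1,j=0: stock 14.0800 → up 20.5568 (V=0.0000), down 9.0112 (V=4.9888). Price 2.2958; hedge Δ=-0.4321, bond B=8.3797.
  t=1,j=1: stock 32.1200 → up 46.8952 (V=0.0000), down 20.5568 (V=0.0000). Price 0.0000; hedge Δ=0.0000, bond B=0.0000.
  t=0,j=0: stock 22.0000 → up 32.1200 (V=0.0000), down 14.0800 (V=2.2958). Price 1.0565; hedge Δ=-0.1273, bond B=3.8563.
The time-0 hedge costs 1.0565, which is the no-arbitrage price.

(0,0): Delta=-0.1273 Bond=3.8563
(1,0): Delta=-0.4321 Bond=8.3797
(1,1): Delta=0.0000 Bond=0.0000
V0=1.0565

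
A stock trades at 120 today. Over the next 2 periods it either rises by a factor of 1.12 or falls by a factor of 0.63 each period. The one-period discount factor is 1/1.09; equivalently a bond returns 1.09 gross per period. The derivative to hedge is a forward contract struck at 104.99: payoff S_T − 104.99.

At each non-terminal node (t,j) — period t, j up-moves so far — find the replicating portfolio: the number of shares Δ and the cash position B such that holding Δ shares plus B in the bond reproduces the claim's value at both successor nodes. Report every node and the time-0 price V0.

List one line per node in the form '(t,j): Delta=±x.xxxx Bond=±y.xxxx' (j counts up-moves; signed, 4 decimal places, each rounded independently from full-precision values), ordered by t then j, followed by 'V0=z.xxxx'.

(0,0): Delta=1.0000 Bond=-88.3680
(1,0): Delta=1.0000 Bond=-96.3211
(1,1): Delta=1.0000 Bond=-96.3211
V0=31.6320

The replicating-portfolio and risk-neutral prices coincide; use p* = (1.09−0.63)/(1.12−0.63) = 0.9388 for the latter.
At expiry t=2: V(2,0)=-57.3620, V(2,1)=-20.3180, V(2,2)=45.5380
(1,0): S=75.6000. Δ = (V_up−V_dn)/(S_up−S_dn) = (-20.3180−-57.3620)/(84.6720−47.6280) = 1.0000. V = [p*·-20.3180 + (1−p*)·-57.3620]/1.09 = -20.7211. B = V − Δ·S = -96.3211.
(1,1): S=134.4000. Δ = (V_up−V_dn)/(S_up−S_dn) = (45.5380−-20.3180)/(150.5280−84.6720) = 1.0000. V = [p*·45.5380 + (1−p*)·-20.3180]/1.09 = 38.0789. B = V − Δ·S = -96.3211.
(0,0): S=120.0000. Δ = (V_up−V_dn)/(S_up−S_dn) = (38.0789−-20.7211)/(134.4000−75.6000) = 1.0000. V = [p*·38.0789 + (1−p*)·-20.7211]/1.09 = 31.6320. B = V − Δ·S = -88.3680.
Root portfolio cost Δ·120+B reproduces V0=31.6320.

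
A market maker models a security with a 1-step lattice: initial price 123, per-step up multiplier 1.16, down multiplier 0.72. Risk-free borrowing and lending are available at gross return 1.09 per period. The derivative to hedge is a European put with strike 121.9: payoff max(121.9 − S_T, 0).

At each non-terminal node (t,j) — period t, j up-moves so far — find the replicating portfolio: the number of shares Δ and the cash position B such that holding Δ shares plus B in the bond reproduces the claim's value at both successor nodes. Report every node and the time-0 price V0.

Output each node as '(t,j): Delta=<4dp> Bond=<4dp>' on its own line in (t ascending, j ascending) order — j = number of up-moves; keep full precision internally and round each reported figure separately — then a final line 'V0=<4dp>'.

(0,0): Delta=-0.6160 Bond=80.6389
V0=4.8661

No-arbitrage ⇒ martingale measure with p* = (R−d)/(u−d) = 0.8409.
Terminal payoffs: V(1,0)=33.3400, V(1,1)=0.0000
(0,0): S=123.0000. Δ = (V_up−V_dn)/(S_up−S_dn) = (0.0000−33.3400)/(142.6800−88.5600) = -0.6160. V = [p*·0.0000 + (1−p*)·33.3400]/1.09 = 4.8661. B = V − Δ·S = 80.6389.
Self-financing check: at every node Δ·S+B equals the discounted successor values.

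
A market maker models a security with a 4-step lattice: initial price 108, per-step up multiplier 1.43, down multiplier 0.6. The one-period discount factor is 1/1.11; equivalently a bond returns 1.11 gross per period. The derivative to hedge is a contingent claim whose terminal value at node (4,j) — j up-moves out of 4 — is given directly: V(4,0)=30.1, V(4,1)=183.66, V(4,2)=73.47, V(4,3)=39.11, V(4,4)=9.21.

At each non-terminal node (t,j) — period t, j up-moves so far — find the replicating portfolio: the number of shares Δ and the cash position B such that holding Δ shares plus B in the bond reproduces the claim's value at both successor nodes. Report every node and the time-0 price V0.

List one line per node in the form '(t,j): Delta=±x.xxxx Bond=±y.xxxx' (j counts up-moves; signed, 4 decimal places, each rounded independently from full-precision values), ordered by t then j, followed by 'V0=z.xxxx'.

(0,0): Delta=-0.3535 Bond=82.0326
(1,0): Delta=-0.6392 Bond=109.5686
(1,1): Delta=-0.2783 Bond=79.4406
(2,0): Delta=-0.2374 Bond=106.0004
(2,1): Delta=-0.7449 Bond=131.4225
(2,2): Delta=-0.1554 Bond=61.0459
(3,0): Delta=7.9309 Bond=-72.8894
(3,1): Delta=-2.3878 Bond=237.2211
(3,2): Delta=-0.3124 Bond=88.5663
(3,3): Delta=-0.1141 Bond=54.7067
V0=43.8577

No-arbitrage ⇒ martingale measure with p* = (R−d)/(u−d) = 0.6145.
At expiry t=4: V(4,0)=30.1000, V(4,1)=183.6600, V(4,2)=73.4700, V(4,3)=39.1100, V(4,4)=9.2100
Node (3,0) S=23.3280: V=(p*·183.6600+(1−p*)·30.1000)/1.11=112.1227; Δ=(183.6600−30.1000)/(33.3590−13.9968)=7.9309; B=V−Δ·S=-72.8894
Node (3,1) S=55.5984: V=(p*·73.4700+(1−p*)·183.6600)/1.11=104.4621; Δ=(73.4700−183.6600)/(79.5057−33.3590)=-2.3878; B=V−Δ·S=237.2211
Node (3,2) S=132.5095: V=(p*·39.1100+(1−p*)·73.4700)/1.11=47.1687; Δ=(39.1100−73.4700)/(189.4886−79.5057)=-0.3124; B=V−Δ·S=88.5663
Node (3,3) S=315.8144: V=(p*·9.2100+(1−p*)·39.1100)/1.11=18.6826; Δ=(9.2100−39.1100)/(451.6145−189.4886)=-0.1141; B=V−Δ·S=54.7067
Node (2,0) S=38.8800: V=(p*·104.4621+(1−p*)·112.1227)/1.11=96.7708; Δ=(104.4621−112.1227)/(55.5984−23.3280)=-0.2374; B=V−Δ·S=106.0004
Node (2,1) S=92.6640: V=(p*·47.1687+(1−p*)·104.4621)/1.11=62.3943; Δ=(47.1687−104.4621)/(132.5095−55.5984)=-0.7449; B=V−Δ·S=131.4225
Node (2,2) S=220.8492: V=(p*·18.6826+(1−p*)·47.1687)/1.11=26.7254; Δ=(18.6826−47.1687)/(315.8144−132.5095)=-0.1554; B=V−Δ·S=61.0459
Node (1,0) S=64.8000: V=(p*·62.3943+(1−p*)·96.7708)/1.11=68.1512; Δ=(62.3943−96.7708)/(92.6640−38.8800)=-0.6392; B=V−Δ·S=109.5686
Node (1,1) S=154.4400: V=(p*·26.7254+(1−p*)·62.3943)/1.11=36.4660; Δ=(26.7254−62.3943)/(220.8492−92.6640)=-0.2783; B=V−Δ·S=79.4406
Node (0,0) S=108.0000: V=(p*·36.4660+(1−p*)·68.1512)/1.11=43.8577; Δ=(36.4660−68.1512)/(154.4400−64.8000)=-0.3535; B=V−Δ·S=82.0326
Check: Δ(0,0)·S0 + B(0,0) = 43.8577 = V0.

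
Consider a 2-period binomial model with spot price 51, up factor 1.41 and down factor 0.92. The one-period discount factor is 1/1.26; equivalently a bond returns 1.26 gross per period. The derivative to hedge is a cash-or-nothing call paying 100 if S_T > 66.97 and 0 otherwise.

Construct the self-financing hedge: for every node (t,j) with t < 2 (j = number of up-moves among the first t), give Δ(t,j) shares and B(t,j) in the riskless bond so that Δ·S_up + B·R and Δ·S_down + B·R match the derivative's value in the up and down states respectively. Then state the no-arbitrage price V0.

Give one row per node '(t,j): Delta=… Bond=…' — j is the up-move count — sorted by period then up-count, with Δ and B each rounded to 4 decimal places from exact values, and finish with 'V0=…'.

(0,0): Delta=2.2037 Bond=-82.0604
(1,0): Delta=0.0000 Bond=0.0000
(1,1): Delta=2.8380 Bond=-149.0120
V0=30.3267

No-arbitrage ⇒ martingale measure with p* = (R−d)/(u−d) = 0.6939.
At expiry t=2: V(2,0)=0.0000, V(2,1)=0.0000, V(2,2)=100.0000
(1,0): S=46.9200. Δ = (V_up−V_dn)/(S_up−S_dn) = (0.0000−0.0000)/(66.1572−43.1664) = 0.0000. V = [p*·0.0000 + (1−p*)·0.0000]/1.26 = 0.0000. B = V − Δ·S = 0.0000.
(1,1): S=71.9100. Δ = (V_up−V_dn)/(S_up−S_dn) = (100.0000−0.0000)/(101.3931−66.1572) = 2.8380. V = [p*·100.0000 + (1−p*)·0.0000]/1.26 = 55.0696. B = V − Δ·S = -149.0120.
(0,0): S=51.0000. Δ = (V_up−V_dn)/(S_up−S_dn) = (55.0696−0.0000)/(71.9100−46.9200) = 2.2037. V = [p*·55.0696 + (1−p*)·0.0000]/1.26 = 30.3267. B = V − Δ·S = -82.0604.
Self-financing check: at every node Δ·S+B equals the discounted successor values.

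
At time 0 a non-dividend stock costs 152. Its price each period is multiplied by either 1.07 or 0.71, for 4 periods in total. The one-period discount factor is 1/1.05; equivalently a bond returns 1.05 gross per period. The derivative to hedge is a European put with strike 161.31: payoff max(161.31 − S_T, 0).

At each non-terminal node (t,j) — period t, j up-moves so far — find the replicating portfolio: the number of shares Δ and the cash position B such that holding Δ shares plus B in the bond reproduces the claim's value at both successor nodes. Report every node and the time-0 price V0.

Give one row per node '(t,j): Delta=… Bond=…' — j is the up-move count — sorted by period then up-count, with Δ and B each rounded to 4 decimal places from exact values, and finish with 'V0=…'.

Under the risk-neutral measure, an up-move has probability p* = (R−d)/(u−d) = 0.9444 and values discount at R = 1.05.
At expiry t=4: V(4,0)=122.6842, V(4,1)=103.0994, V(4,2)=73.5841, V(4,3)=29.1034, V(4,4)=0.0000
  t=3,j=0: stock 54.4025 → up 58.2106 (V=103.0994), down 38.6258 (V=122.6842). Price 99.2261; hedge Δ=-1.0000, bond B=153.6286.
  t=3,j=1: stock 81.9868 → up 87.7259 (V=73.5841), down 58.2106 (V=103.0994). Price 71.6417; hedge Δ=-1.0000, bond B=153.6286.
  t=3,j=2: stock 123.5576 → up 132.2066 (V=29.1034), down 87.7259 (V=73.5841). Price 30.0710; hedge Δ=-1.0000, bond B=153.6286.
  t=3,j=3: stock 186.2065 → up 199.2410 (V=0.0000), down 132.2066 (V=29.1034). Price 1.5399; hedge Δ=-0.4342, bond B=82.3825.
  t=2,j=0: stock 76.6232 → up 81.9868 (V=71.6417), down 54.4025 (V=99.2261). Price 69.6897; hedge Δ=-1.0000, bond B=146.3129.
  t=2,j=1: stock 115.4744 → up 123.5576 (V=30.0710), down 81.9868 (V=71.6417). Price 30.8385; hedge Δ=-1.0000, bond B=146.3129.
  t=2,j=2: stock 174.0248 → up 186.2065 (V=1.5399), down 123.5576 (V=30.0710). Price 2.9761; hedge Δ=-0.4554, bond B=82.2292.
  t=1,j=0: stock 107.9200 → up 115.4744 (V=30.8385), down 76.6232 (V=69.6897). Price 31.4256; hedge Δ=-1.0000, bond B=139.3456.
  t=1,j=1: stock 162.6400 → up 174.0248 (V=2.9761), down 115.4744 (V=30.8385). Price 4.3086; hedge Δ=-0.4759, bond B=81.7042.
  t=0,j=0: stock 152.0000 → up 162.6400 (V=4.3086), down 107.9200 (V=31.4256). Price 5.5382; hedge Δ=-0.4956, bond B=80.8633.
Each (Δ,B) replicates both successor values, so the strategy is self-financing and V0 is arbitrage-free.

(0,0): Delta=-0.4956 Bond=80.8633
(1,0): Delta=-1.0000 Bond=139.3456
(1,1): Delta=-0.4759 Bond=81.7042
(2,0): Delta=-1.0000 Bond=146.3129
(2,1): Delta=-1.0000 Bond=146.3129
(2,2): Delta=-0.4554 Bond=82.2292
(3,0): Delta=-1.0000 Bond=153.6286
(3,1): Delta=-1.0000 Bond=153.6286
(3,2): Delta=-1.0000 Bond=153.6286
(3,3): Delta=-0.4342 Bond=82.3825
V0=5.5382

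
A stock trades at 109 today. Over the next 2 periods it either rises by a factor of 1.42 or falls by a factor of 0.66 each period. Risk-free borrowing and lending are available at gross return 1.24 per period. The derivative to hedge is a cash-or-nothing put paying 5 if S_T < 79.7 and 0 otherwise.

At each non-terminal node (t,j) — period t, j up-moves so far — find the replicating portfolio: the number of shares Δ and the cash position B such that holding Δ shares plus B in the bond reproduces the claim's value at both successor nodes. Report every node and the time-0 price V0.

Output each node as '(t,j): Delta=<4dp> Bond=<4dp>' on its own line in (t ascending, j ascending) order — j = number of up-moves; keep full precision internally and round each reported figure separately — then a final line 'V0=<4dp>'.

(0,0): Delta=-0.0115 Bond=1.4390
(1,0): Delta=-0.0915 Bond=7.5340
(1,1): Delta=0.0000 Bond=0.0000
V0=0.1824

Risk-neutral probability p* = (R−d)/(u−d) = (1.24−0.66)/(1.42−0.66) = 0.7632.
Terminal payoffs: V(2,0)=5.0000, V(2,1)=0.0000, V(2,2)=0.0000
Node (1,0) S=71.9400: V=(p*·0.0000+(1−p*)·5.0000)/1.24=0.9550; Δ=(0.0000−5.0000)/(102.1548−47.4804)=-0.0915; B=V−Δ·S=7.5340
Node (1,1) S=154.7800: V=(p*·0.0000+(1−p*)·0.0000)/1.24=0.0000; Δ=(0.0000−0.0000)/(219.7876−102.1548)=0.0000; B=V−Δ·S=0.0000
Node (0,0) S=109.0000: V=(p*·0.0000+(1−p*)·0.9550)/1.24=0.1824; Δ=(0.0000−0.9550)/(154.7800−71.9400)=-0.0115; B=V−Δ·S=1.4390
Root portfolio cost Δ·109+B reproduces V0=0.1824.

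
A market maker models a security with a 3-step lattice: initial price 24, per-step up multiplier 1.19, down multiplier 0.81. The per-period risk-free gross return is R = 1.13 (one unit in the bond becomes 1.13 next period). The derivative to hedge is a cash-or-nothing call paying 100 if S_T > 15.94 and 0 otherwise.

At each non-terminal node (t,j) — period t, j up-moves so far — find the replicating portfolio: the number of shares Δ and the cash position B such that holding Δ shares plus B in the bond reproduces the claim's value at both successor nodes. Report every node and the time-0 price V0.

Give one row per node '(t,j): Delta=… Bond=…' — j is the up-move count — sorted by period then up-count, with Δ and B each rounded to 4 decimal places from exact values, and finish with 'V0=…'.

Risk-neutral probability p* = (R−d)/(u−d) = (1.13−0.81)/(1.19−0.81) = 0.8421.
Terminal payoffs: V(3,0)=0.0000, V(3,1)=100.0000, V(3,2)=100.0000, V(3,3)=100.0000
(2,0): S=15.7464. Δ = (V_up−V_dn)/(S_up−S_dn) = (100.0000−0.0000)/(18.7382−12.7546) = 16.7123. V = [p*·100.0000 + (1−p*)·0.0000]/1.13 = 74.5226. B = V − Δ·S = -188.6353.
(2,1): S=23.1336. Δ = (V_up−V_dn)/(S_up−S_dn) = (100.0000−100.0000)/(27.5290−18.7382) = 0.0000. V = [p*·100.0000 + (1−p*)·100.0000]/1.13 = 88.4956. B = V − Δ·S = 88.4956.
(2,2): S=33.9864. Δ = (V_up−V_dn)/(S_up−S_dn) = (100.0000−100.0000)/(40.4438−27.5290) = 0.0000. V = [p*·100.0000 + (1−p*)·100.0000]/1.13 = 88.4956. B = V − Δ·S = 88.4956.
(1,0): S=19.4400. Δ = (V_up−V_dn)/(S_up−S_dn) = (88.4956−74.5226)/(23.1336−15.7464) = 1.8915. V = [p*·88.4956 + (1−p*)·74.5226]/1.13 = 76.3622. B = V − Δ·S = 39.5912.
(1,1): S=28.5600. Δ = (V_up−V_dn)/(S_up−S_dn) = (88.4956−88.4956)/(33.9864−23.1336) = 0.0000. V = [p*·88.4956 + (1−p*)·88.4956]/1.13 = 78.3147. B = V − Δ·S = 78.3147.
(0,0): S=24.0000. Δ = (V_up−V_dn)/(S_up−S_dn) = (78.3147−76.3622)/(28.5600−19.4400) = 0.2141. V = [p*·78.3147 + (1−p*)·76.3622]/1.13 = 69.0322. B = V − Δ·S = 63.8942.
Self-financing check: at every node Δ·S+B equals the discounted successor values.

(0,0): Delta=0.2141 Bond=63.8942
(1,0): Delta=1.8915 Bond=39.5912
(1,1): Delta=0.0000 Bond=78.3147
(2,0): Delta=16.7123 Bond=-188.6353
(2,1): Delta=0.0000 Bond=88.4956
(2,2): Delta=0.0000 Bond=88.4956
V0=69.0322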